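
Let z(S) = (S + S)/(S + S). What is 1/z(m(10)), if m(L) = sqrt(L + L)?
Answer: 1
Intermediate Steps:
m(L) = sqrt(2)*sqrt(L) (m(L) = sqrt(2*L) = sqrt(2)*sqrt(L))
z(S) = 1 (z(S) = (2*S)/((2*S)) = (2*S)*(1/(2*S)) = 1)
1/z(m(10)) = 1/1 = 1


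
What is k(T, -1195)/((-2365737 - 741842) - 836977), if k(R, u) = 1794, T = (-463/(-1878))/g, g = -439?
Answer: -299/657426 ≈ -0.00045480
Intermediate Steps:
T = -463/824442 (T = -463/(-1878)/(-439) = -463*(-1/1878)*(-1/439) = (463/1878)*(-1/439) = -463/824442 ≈ -0.00056159)
k(T, -1195)/((-2365737 - 741842) - 836977) = 1794/((-2365737 - 741842) - 836977) = 1794/(-3107579 - 836977) = 1794/(-3944556) = 1794*(-1/3944556) = -299/657426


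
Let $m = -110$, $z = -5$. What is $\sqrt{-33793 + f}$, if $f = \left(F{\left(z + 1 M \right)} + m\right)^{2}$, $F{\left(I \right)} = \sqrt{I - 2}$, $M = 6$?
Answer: $\sqrt{-33793 + \left(-110 + i\right)^{2}} \approx 0.7468 - 147.29 i$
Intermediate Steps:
$F{\left(I \right)} = \sqrt{-2 + I}$
$f = \left(-110 + i\right)^{2}$ ($f = \left(\sqrt{-2 + \left(-5 + 1 \cdot 6\right)} - 110\right)^{2} = \left(\sqrt{-2 + \left(-5 + 6\right)} - 110\right)^{2} = \left(\sqrt{-2 + 1} - 110\right)^{2} = \left(\sqrt{-1} - 110\right)^{2} = \left(i - 110\right)^{2} = \left(-110 + i\right)^{2} \approx 12099.0 - 220.0 i$)
$\sqrt{-33793 + f} = \sqrt{-33793 + \left(110 - i\right)^{2}}$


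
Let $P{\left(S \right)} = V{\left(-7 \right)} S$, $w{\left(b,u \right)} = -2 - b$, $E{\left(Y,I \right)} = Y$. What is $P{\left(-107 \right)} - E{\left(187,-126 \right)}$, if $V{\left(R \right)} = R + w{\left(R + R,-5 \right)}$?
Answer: $-722$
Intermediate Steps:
$V{\left(R \right)} = -2 - R$ ($V{\left(R \right)} = R - \left(2 + 2 R\right) = -2 - R$)
$P{\left(S \right)} = 5 S$ ($P{\left(S \right)} = \left(-2 - -7\right) S = \left(-2 + 7\right) S = 5 S$)
$P{\left(-107 \right)} - E{\left(187,-126 \right)} = 5 \left(-107\right) - 187 = -535 - 187 = -722$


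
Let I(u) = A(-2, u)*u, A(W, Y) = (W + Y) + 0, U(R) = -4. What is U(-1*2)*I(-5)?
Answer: -140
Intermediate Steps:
A(W, Y) = W + Y
I(u) = u*(-2 + u) (I(u) = (-2 + u)*u = u*(-2 + u))
U(-1*2)*I(-5) = -(-20)*(-2 - 5) = -(-20)*(-7) = -4*35 = -140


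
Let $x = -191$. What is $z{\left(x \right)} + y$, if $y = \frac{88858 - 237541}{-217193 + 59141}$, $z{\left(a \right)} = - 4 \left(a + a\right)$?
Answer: $\frac{80550713}{52684} \approx 1528.9$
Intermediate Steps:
$z{\left(a \right)} = - 8 a$ ($z{\left(a \right)} = - 4 \cdot 2 a = - 8 a$)
$y = \frac{49561}{52684}$ ($y = - \frac{148683}{-158052} = \left(-148683\right) \left(- \frac{1}{158052}\right) = \frac{49561}{52684} \approx 0.94072$)
$z{\left(x \right)} + y = \left(-8\right) \left(-191\right) + \frac{49561}{52684} = 1528 + \frac{49561}{52684} = \frac{80550713}{52684}$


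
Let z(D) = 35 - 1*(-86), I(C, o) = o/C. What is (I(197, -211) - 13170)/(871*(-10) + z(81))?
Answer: 2594701/1692033 ≈ 1.5335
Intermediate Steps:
z(D) = 121 (z(D) = 35 + 86 = 121)
(I(197, -211) - 13170)/(871*(-10) + z(81)) = (-211/197 - 13170)/(871*(-10) + 121) = (-211*1/197 - 13170)/(-8710 + 121) = (-211/197 - 13170)/(-8589) = -2594701/197*(-1/8589) = 2594701/1692033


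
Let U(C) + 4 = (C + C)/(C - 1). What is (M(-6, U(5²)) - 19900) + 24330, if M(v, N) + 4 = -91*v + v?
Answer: 4966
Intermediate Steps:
U(C) = -4 + 2*C/(-1 + C) (U(C) = -4 + (C + C)/(C - 1) = -4 + (2*C)/(-1 + C) = -4 + 2*C/(-1 + C))
M(v, N) = -4 - 90*v (M(v, N) = -4 + (-91*v + v) = -4 - 90*v)
(M(-6, U(5²)) - 19900) + 24330 = ((-4 - 90*(-6)) - 19900) + 24330 = ((-4 + 540) - 19900) + 24330 = (536 - 19900) + 24330 = -19364 + 24330 = 4966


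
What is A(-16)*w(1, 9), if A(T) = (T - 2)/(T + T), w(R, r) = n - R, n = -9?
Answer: -45/8 ≈ -5.6250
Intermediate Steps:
w(R, r) = -9 - R
A(T) = (-2 + T)/(2*T) (A(T) = (-2 + T)/((2*T)) = (-2 + T)*(1/(2*T)) = (-2 + T)/(2*T))
A(-16)*w(1, 9) = ((1/2)*(-2 - 16)/(-16))*(-9 - 1*1) = ((1/2)*(-1/16)*(-18))*(-9 - 1) = (9/16)*(-10) = -45/8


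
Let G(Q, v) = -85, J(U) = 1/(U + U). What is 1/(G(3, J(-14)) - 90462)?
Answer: -1/90547 ≈ -1.1044e-5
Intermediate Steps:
J(U) = 1/(2*U)
1/(G(3, J(-14)) - 90462) = 1/(-85 - 90462) = 1/(-90547) = -1/90547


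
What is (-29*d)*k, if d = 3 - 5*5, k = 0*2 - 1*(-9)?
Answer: 5742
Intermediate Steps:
k = 9 (k = 0 + 9 = 9)
d = -22 (d = 3 - 25 = -22)
(-29*d)*k = -29*(-22)*9 = 638*9 = 5742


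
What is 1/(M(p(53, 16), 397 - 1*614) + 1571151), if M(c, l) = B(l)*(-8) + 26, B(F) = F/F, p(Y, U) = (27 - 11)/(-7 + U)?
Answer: 1/1571169 ≈ 6.3647e-7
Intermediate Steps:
p(Y, U) = 16/(-7 + U)
B(F) = 1
M(c, l) = 18 (M(c, l) = 1*(-8) + 26 = -8 + 26 = 18)
1/(M(p(53, 16), 397 - 1*614) + 1571151) = 1/(18 + 1571151) = 1/1571169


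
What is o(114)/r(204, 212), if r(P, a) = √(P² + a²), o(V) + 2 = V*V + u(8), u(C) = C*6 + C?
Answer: 1305*√5410/2164 ≈ 44.356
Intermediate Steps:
u(C) = 7*C (u(C) = 6*C + C = 7*C)
o(V) = 54 + V² (o(V) = -2 + (V*V + 7*8) = -2 + (V² + 56) = -2 + (56 + V²) = 54 + V²)
o(114)/r(204, 212) = (54 + 114²)/(√(204² + 212²)) = (54 + 12996)/(√(41616 + 44944)) = 13050/(√86560) = 13050/((4*√5410)) = 13050*(√5410/21640) = 1305*√5410/2164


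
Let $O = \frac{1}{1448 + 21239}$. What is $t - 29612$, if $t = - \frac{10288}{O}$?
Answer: $-233433468$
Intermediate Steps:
$O = \frac{1}{22687} \approx 4.4078 \cdot 10^{-5}$
$t = -233403856$ ($t = - 10288 \frac{1}{\frac{1}{22687}} = \left(-10288\right) 22687 = -233403856$)
$t - 29612 = -233403856 - 29612 = -233433468$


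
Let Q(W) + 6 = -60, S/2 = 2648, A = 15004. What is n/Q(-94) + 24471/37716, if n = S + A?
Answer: -127336619/414876 ≈ -306.93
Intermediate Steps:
S = 5296 (S = 2*2648 = 5296)
Q(W) = -66 (Q(W) = -6 - 60 = -66)
n = 20300 (n = 5296 + 15004 = 20300)
n/Q(-94) + 24471/37716 = 20300/(-66) + 24471/37716 = 20300*(-1/66) + 24471*(1/37716) = -10150/33 + 8157/12572 = -127336619/414876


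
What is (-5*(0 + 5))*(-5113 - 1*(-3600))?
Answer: 37825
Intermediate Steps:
(-5*(0 + 5))*(-5113 - 1*(-3600)) = (-5*5)*(-5113 + 3600) = -25*(-1513) = 37825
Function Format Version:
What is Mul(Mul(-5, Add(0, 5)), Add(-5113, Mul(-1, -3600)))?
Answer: 37825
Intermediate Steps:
Mul(Mul(-5, Add(0, 5)), Add(-5113, Mul(-1, -3600))) = Mul(Mul(-5, 5), Add(-5113, 3600)) = Mul(-25, -1513) = 37825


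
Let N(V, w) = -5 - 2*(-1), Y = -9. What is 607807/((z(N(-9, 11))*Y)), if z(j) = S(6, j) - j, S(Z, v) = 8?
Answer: -607807/99 ≈ -6139.5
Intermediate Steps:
N(V, w) = -3 (N(V, w) = -5 + 2 = -3)
z(j) = 8 - j
607807/((z(N(-9, 11))*Y)) = 607807/(((8 - 1*(-3))*(-9))) = 607807/(((8 + 3)*(-9))) = 607807/((11*(-9))) = 607807/(-99) = 607807*(-1/99) = -607807/99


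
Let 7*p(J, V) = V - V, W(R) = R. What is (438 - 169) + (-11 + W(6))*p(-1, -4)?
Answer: 269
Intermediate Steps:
p(J, V) = 0 (p(J, V) = (V - V)/7 = (⅐)*0 = 0)
(438 - 169) + (-11 + W(6))*p(-1, -4) = (438 - 169) + (-11 + 6)*0 = 269 - 5*0 = 269 + 0 = 269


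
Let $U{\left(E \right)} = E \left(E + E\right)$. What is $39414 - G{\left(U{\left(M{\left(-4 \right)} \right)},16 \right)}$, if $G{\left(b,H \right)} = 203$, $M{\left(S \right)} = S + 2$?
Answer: $39211$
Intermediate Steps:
$M{\left(S \right)} = 2 + S$
$U{\left(E \right)} = 2 E^{2}$ ($U{\left(E \right)} = E 2 E = 2 E^{2}$)
$39414 - G{\left(U{\left(M{\left(-4 \right)} \right)},16 \right)} = 39414 - 203 = 39211$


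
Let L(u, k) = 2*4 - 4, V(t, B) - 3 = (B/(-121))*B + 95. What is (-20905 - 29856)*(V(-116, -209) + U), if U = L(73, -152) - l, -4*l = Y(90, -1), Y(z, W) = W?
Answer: 52639157/4 ≈ 1.3160e+7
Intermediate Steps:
V(t, B) = 98 - B²/121 (V(t, B) = 3 + ((B/(-121))*B + 95) = 3 + ((B*(-1/121))*B + 95) = 3 + ((-B/121)*B + 95) = 3 + (-B²/121 + 95) = 3 + (95 - B²/121) = 98 - B²/121)
L(u, k) = 4 (L(u, k) = 8 - 4 = 4)
l = ¼ (l = -¼*(-1) = ¼ ≈ 0.25000)
U = 15/4 (U = 4 - 1*¼ = 4 - ¼ = 15/4 ≈ 3.7500)
(-20905 - 29856)*(V(-116, -209) + U) = (-20905 - 29856)*((98 - 1/121*(-209)²) + 15/4) = -50761*((98 - 1/121*43681) + 15/4) = -50761*((98 - 361) + 15/4) = -50761*(-263 + 15/4) = -50761*(-1037/4) = 52639157/4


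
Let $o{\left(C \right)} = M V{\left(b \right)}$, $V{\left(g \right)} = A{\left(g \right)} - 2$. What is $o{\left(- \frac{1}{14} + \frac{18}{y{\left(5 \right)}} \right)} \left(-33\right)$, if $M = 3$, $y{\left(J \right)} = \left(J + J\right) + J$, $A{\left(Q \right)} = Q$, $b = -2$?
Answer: $396$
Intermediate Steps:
$y{\left(J \right)} = 3 J$ ($y{\left(J \right)} = 2 J + J = 3 J$)
$V{\left(g \right)} = -2 + g$ ($V{\left(g \right)} = g - 2 = -2 + g$)
$o{\left(C \right)} = -12$ ($o{\left(C \right)} = 3 \left(-2 - 2\right) = 3 \left(-4\right) = -12$)
$o{\left(- \frac{1}{14} + \frac{18}{y{\left(5 \right)}} \right)} \left(-33\right) = \left(-12\right) \left(-33\right) = 396$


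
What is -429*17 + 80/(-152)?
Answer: -138577/19 ≈ -7293.5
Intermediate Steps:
-429*17 + 80/(-152) = -143*51 + 80*(-1/152) = -7293 - 10/19 = -138577/19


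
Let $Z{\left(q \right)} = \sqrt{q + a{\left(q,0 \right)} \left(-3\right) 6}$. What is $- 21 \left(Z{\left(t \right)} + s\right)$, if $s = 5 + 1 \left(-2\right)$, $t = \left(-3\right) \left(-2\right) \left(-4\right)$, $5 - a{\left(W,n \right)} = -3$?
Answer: $-63 - 42 i \sqrt{42} \approx -63.0 - 272.19 i$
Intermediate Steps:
$a{\left(W,n \right)} = 8$ ($a{\left(W,n \right)} = 5 - -3 = 5 + 3 = 8$)
$t = -24$ ($t = 6 \left(-4\right) = -24$)
$Z{\left(q \right)} = \sqrt{-144 + q}$ ($Z{\left(q \right)} = \sqrt{q + 8 \left(-3\right) 6} = \sqrt{q - 144} = \sqrt{-144 + q}$)
$s = 3$ ($s = 5 - 2 = 3$)
$- 21 \left(Z{\left(t \right)} + s\right) = - 21 \left(\sqrt{-144 - 24} + 3\right) = - 21 \left(\sqrt{-168} + 3\right) = - 21 \left(2 i \sqrt{42} + 3\right) = - 21 \left(3 + 2 i \sqrt{42}\right) = -63 - 42 i \sqrt{42}$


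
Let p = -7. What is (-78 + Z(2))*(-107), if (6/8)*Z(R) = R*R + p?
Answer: 8774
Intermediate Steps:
Z(R) = -28/3 + 4*R**2/3 (Z(R) = 4*(R*R - 7)/3 = 4*(R**2 - 7)/3 = 4*(-7 + R**2)/3 = -28/3 + 4*R**2/3)
(-78 + Z(2))*(-107) = (-78 + (-28/3 + (4/3)*2**2))*(-107) = (-78 + (-28/3 + (4/3)*4))*(-107) = (-78 + (-28/3 + 16/3))*(-107) = (-78 - 4)*(-107) = -82*(-107) = 8774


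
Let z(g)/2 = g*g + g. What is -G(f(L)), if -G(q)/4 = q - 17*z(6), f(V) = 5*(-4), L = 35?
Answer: -5792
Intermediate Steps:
z(g) = 2*g + 2*g² (z(g) = 2*(g*g + g) = 2*(g² + g) = 2*(g + g²) = 2*g + 2*g²)
f(V) = -20
G(q) = 5712 - 4*q (G(q) = -4*(q - 34*6*(1 + 6)) = -4*(q - 34*6*7) = -4*(q - 17*84) = -4*(q - 1428) = -4*(-1428 + q) = 5712 - 4*q)
-G(f(L)) = -(5712 - 4*(-20)) = -(5712 + 80) = -1*5792 = -5792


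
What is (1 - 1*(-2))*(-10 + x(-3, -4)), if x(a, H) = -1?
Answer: -33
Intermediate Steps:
(1 - 1*(-2))*(-10 + x(-3, -4)) = (1 - 1*(-2))*(-10 - 1) = (1 + 2)*(-11) = 3*(-11) = -33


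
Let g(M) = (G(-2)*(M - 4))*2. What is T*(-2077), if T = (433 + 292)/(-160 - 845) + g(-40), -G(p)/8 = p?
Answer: 8777743/3 ≈ 2.9259e+6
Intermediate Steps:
G(p) = -8*p
g(M) = -128 + 32*M (g(M) = ((-8*(-2))*(M - 4))*2 = (16*(-4 + M))*2 = (-64 + 16*M)*2 = -128 + 32*M)
T = -283153/201 (T = (433 + 292)/(-160 - 845) + (-128 + 32*(-40)) = 725/(-1005) + (-128 - 1280) = 725*(-1/1005) - 1408 = -145/201 - 1408 = -283153/201 ≈ -1408.7)
T*(-2077) = -283153/201*(-2077) = 8777743/3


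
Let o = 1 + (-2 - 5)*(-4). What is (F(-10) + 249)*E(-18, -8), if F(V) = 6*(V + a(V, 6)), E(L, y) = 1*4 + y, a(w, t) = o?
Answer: -1452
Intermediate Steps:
o = 29 (o = 1 - 7*(-4) = 1 + 28 = 29)
a(w, t) = 29
E(L, y) = 4 + y
F(V) = 174 + 6*V (F(V) = 6*(V + 29) = 6*(29 + V) = 174 + 6*V)
(F(-10) + 249)*E(-18, -8) = ((174 + 6*(-10)) + 249)*(4 - 8) = ((174 - 60) + 249)*(-4) = (114 + 249)*(-4) = 363*(-4) = -1452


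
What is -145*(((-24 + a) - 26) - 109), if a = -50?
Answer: 30305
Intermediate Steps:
-145*(((-24 + a) - 26) - 109) = -145*(((-24 - 50) - 26) - 109) = -145*((-74 - 26) - 109) = -145*(-100 - 109) = -145*(-209) = 30305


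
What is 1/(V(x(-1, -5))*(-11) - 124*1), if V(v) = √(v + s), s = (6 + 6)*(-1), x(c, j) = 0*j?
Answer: I/(2*(-62*I + 11*√3)) ≈ -0.0073687 + 0.0022644*I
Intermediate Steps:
x(c, j) = 0
s = -12 (s = 12*(-1) = -12)
V(v) = √(-12 + v) (V(v) = √(v - 12) = √(-12 + v))
1/(V(x(-1, -5))*(-11) - 124*1) = 1/(√(-12 + 0)*(-11) - 124*1) = 1/(√(-12)*(-11) - 124) = 1/((2*I*√3)*(-11) - 124) = 1/(-22*I*√3 - 124) = 1/(-124 - 22*I*√3)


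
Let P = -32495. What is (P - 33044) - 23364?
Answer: -88903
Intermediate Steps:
(P - 33044) - 23364 = (-32495 - 33044) - 23364 = -65539 - 23364 = -88903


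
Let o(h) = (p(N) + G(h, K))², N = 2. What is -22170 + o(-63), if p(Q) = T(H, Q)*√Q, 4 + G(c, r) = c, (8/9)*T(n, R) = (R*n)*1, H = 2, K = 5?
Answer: -35281/2 - 603*√2 ≈ -18493.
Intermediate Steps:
T(n, R) = 9*R*n/8 (T(n, R) = 9*((R*n)*1)/8 = 9*(R*n)/8 = 9*R*n/8)
G(c, r) = -4 + c
p(Q) = 9*Q^(3/2)/4 (p(Q) = ((9/8)*Q*2)*√Q = (9*Q/4)*√Q = 9*Q^(3/2)/4)
o(h) = (-4 + h + 9*√2/2)² (o(h) = (9*2^(3/2)/4 + (-4 + h))² = (9*(2*√2)/4 + (-4 + h))² = (9*√2/2 + (-4 + h))² = (-4 + h + 9*√2/2)²)
-22170 + o(-63) = -22170 + (-8 + 2*(-63) + 9*√2)²/4 = -22170 + (-8 - 126 + 9*√2)²/4 = -22170 + (-134 + 9*√2)²/4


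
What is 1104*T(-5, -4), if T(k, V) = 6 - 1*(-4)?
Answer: 11040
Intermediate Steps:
T(k, V) = 10 (T(k, V) = 6 + 4 = 10)
1104*T(-5, -4) = 1104*10 = 11040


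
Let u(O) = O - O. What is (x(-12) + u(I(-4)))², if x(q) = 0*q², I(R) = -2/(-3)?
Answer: 0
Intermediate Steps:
I(R) = ⅔ (I(R) = -2*(-⅓) = ⅔)
u(O) = 0
x(q) = 0
(x(-12) + u(I(-4)))² = (0 + 0)² = 0² = 0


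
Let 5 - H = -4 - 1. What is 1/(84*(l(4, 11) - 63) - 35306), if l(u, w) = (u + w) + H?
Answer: -1/38498 ≈ -2.5975e-5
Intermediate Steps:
H = 10 (H = 5 - (-4 - 1) = 5 - 1*(-5) = 5 + 5 = 10)
l(u, w) = 10 + u + w (l(u, w) = (u + w) + 10 = 10 + u + w)
1/(84*(l(4, 11) - 63) - 35306) = 1/(84*((10 + 4 + 11) - 63) - 35306) = 1/(84*(25 - 63) - 35306) = 1/(84*(-38) - 35306) = 1/(-3192 - 35306) = 1/(-38498) = -1/38498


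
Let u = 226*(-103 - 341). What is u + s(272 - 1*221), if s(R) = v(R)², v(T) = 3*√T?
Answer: -99885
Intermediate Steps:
s(R) = 9*R (s(R) = (3*√R)² = 9*R)
u = -100344 (u = 226*(-444) = -100344)
u + s(272 - 1*221) = -100344 + 9*(272 - 1*221) = -100344 + 9*(272 - 221) = -100344 + 9*51 = -100344 + 459 = -99885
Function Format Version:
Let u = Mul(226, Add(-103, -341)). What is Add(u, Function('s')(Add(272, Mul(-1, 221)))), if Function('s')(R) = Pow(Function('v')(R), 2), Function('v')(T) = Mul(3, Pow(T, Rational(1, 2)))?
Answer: -99885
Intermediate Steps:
Function('s')(R) = Mul(9, R) (Function('s')(R) = Pow(Mul(3, Pow(R, Rational(1, 2))), 2) = Mul(9, R))
u = -100344 (u = Mul(226, -444) = -100344)
Add(u, Function('s')(Add(272, Mul(-1, 221)))) = Add(-100344, Mul(9, Add(272, Mul(-1, 221)))) = Add(-100344, Mul(9, Add(272, -221))) = Add(-100344, Mul(9, 51)) = Add(-100344, 459) = -99885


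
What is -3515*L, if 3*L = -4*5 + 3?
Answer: 59755/3 ≈ 19918.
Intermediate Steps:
L = -17/3 (L = (-4*5 + 3)/3 = (-20 + 3)/3 = (⅓)*(-17) = -17/3 ≈ -5.6667)
-3515*L = -3515*(-17/3) = 59755/3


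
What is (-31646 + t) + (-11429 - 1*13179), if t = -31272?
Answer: -87526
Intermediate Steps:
(-31646 + t) + (-11429 - 1*13179) = (-31646 - 31272) + (-11429 - 1*13179) = -62918 + (-11429 - 13179) = -62918 - 24608 = -87526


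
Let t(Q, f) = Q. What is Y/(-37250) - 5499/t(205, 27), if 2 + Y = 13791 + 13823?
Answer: -21049821/763625 ≈ -27.566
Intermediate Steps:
Y = 27612 (Y = -2 + (13791 + 13823) = -2 + 27614 = 27612)
Y/(-37250) - 5499/t(205, 27) = 27612/(-37250) - 5499/205 = 27612*(-1/37250) - 5499*1/205 = -13806/18625 - 5499/205 = -21049821/763625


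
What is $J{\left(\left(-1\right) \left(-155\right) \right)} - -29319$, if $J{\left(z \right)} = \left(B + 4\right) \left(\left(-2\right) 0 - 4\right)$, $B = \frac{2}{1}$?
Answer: $29295$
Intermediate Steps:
$B = 2$ ($B = 2 \cdot 1 = 2$)
$J{\left(z \right)} = -24$ ($J{\left(z \right)} = \left(2 + 4\right) \left(\left(-2\right) 0 - 4\right) = 6 \left(0 - 4\right) = 6 \left(-4\right) = -24$)
$J{\left(\left(-1\right) \left(-155\right) \right)} - -29319 = -24 - -29319 = -24 + 29319 = 29295$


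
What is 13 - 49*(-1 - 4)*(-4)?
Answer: -967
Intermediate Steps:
13 - 49*(-1 - 4)*(-4) = 13 - (-245)*(-4) = 13 - 49*20 = 13 - 980 = -967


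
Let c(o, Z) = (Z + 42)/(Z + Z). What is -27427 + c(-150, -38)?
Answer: -521114/19 ≈ -27427.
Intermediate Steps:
c(o, Z) = (42 + Z)/(2*Z) (c(o, Z) = (42 + Z)/((2*Z)) = (42 + Z)*(1/(2*Z)) = (42 + Z)/(2*Z))
-27427 + c(-150, -38) = -27427 + (½)*(42 - 38)/(-38) = -27427 + (½)*(-1/38)*4 = -27427 - 1/19 = -521114/19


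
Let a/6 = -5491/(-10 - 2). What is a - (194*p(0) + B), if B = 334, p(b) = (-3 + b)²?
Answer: 1331/2 ≈ 665.50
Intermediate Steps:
a = 5491/2 (a = 6*(-5491/(-10 - 2)) = 6*(-5491/(-12)) = 6*(-1/12*(-5491)) = 6*(5491/12) = 5491/2 ≈ 2745.5)
a - (194*p(0) + B) = 5491/2 - (194*(-3 + 0)² + 334) = 5491/2 - (194*(-3)² + 334) = 5491/2 - (194*9 + 334) = 5491/2 - (1746 + 334) = 5491/2 - 1*2080 = 5491/2 - 2080 = 1331/2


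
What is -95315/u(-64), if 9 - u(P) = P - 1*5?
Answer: -95315/78 ≈ -1222.0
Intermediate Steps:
u(P) = 14 - P (u(P) = 9 - (P - 1*5) = 9 - (P - 5) = 9 - (-5 + P) = 9 + (5 - P) = 14 - P)
-95315/u(-64) = -95315/(14 - 1*(-64)) = -95315/(14 + 64) = -95315/78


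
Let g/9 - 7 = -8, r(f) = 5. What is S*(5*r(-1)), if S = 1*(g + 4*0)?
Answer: -225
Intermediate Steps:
g = -9 (g = 63 + 9*(-8) = 63 - 72 = -9)
S = -9 (S = 1*(-9 + 4*0) = 1*(-9 + 0) = 1*(-9) = -9)
S*(5*r(-1)) = -45*5 = -9*25 = -225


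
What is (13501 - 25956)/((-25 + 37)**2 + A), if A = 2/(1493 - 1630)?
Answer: -1706335/19726 ≈ -86.502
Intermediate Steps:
A = -2/137 (A = 2/(-137) = -1/137*2 = -2/137 ≈ -0.014599)
(13501 - 25956)/((-25 + 37)**2 + A) = (13501 - 25956)/((-25 + 37)**2 - 2/137) = -12455/(12**2 - 2/137) = -12455/(144 - 2/137) = -12455/19726/137 = -12455*137/19726 = -1706335/19726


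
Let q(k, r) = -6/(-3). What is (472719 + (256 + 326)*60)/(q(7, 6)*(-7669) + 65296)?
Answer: 507639/49958 ≈ 10.161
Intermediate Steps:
q(k, r) = 2 (q(k, r) = -6*(-⅓) = 2)
(472719 + (256 + 326)*60)/(q(7, 6)*(-7669) + 65296) = (472719 + (256 + 326)*60)/(2*(-7669) + 65296) = (472719 + 582*60)/(-15338 + 65296) = (472719 + 34920)/49958 = 507639*(1/49958) = 507639/49958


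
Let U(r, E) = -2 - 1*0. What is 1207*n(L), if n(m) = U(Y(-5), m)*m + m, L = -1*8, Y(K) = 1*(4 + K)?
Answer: 9656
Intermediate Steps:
Y(K) = 4 + K
U(r, E) = -2 (U(r, E) = -2 + 0 = -2)
L = -8
n(m) = -m (n(m) = -2*m + m = -m)
1207*n(L) = 1207*(-1*(-8)) = 1207*8 = 9656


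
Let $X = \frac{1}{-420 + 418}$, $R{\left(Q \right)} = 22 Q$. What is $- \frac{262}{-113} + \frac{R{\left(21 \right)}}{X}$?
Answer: $- \frac{104150}{113} \approx -921.68$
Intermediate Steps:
$X = - \frac{1}{2}$ ($X = \frac{1}{-2} = - \frac{1}{2} \approx -0.5$)
$- \frac{262}{-113} + \frac{R{\left(21 \right)}}{X} = - \frac{262}{-113} + \frac{22 \cdot 21}{- \frac{1}{2}} = \left(-262\right) \left(- \frac{1}{113}\right) + 462 \left(-2\right) = \frac{262}{113} - 924 = - \frac{104150}{113}$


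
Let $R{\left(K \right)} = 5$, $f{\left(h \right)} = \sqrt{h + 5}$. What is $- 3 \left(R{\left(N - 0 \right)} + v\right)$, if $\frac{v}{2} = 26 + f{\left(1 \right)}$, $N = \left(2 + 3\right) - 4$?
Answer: $-171 - 6 \sqrt{6} \approx -185.7$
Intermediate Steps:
$N = 1$ ($N = 5 - 4 = 1$)
$f{\left(h \right)} = \sqrt{5 + h}$
$v = 52 + 2 \sqrt{6}$ ($v = 2 \left(26 + \sqrt{5 + 1}\right) = 2 \left(26 + \sqrt{6}\right) = 52 + 2 \sqrt{6} \approx 56.899$)
$- 3 \left(R{\left(N - 0 \right)} + v\right) = - 3 \left(5 + \left(52 + 2 \sqrt{6}\right)\right) = - 3 \left(57 + 2 \sqrt{6}\right) = -171 - 6 \sqrt{6}$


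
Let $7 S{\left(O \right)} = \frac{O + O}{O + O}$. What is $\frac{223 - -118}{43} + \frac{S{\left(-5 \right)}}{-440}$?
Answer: $\frac{1050237}{132440} \approx 7.9299$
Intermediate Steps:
$S{\left(O \right)} = \frac{1}{7}$ ($S{\left(O \right)} = \frac{\left(O + O\right) \frac{1}{O + O}}{7} = \frac{2 O \frac{1}{2 O}}{7} = \frac{1}{7} \cdot 1 = \frac{1}{7}$)
$\frac{223 - -118}{43} + \frac{S{\left(-5 \right)}}{-440} = \frac{223 - -118}{43} + \frac{1}{7 \left(-440\right)} = \left(223 + 118\right) \frac{1}{43} + \frac{1}{7} \left(- \frac{1}{440}\right) = 341 \cdot \frac{1}{43} - \frac{1}{3080} = \frac{341}{43} - \frac{1}{3080} = \frac{1050237}{132440}$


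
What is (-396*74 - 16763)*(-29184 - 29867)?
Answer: 2720302417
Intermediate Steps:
(-396*74 - 16763)*(-29184 - 29867) = (-29304 - 16763)*(-59051) = -46067*(-59051) = 2720302417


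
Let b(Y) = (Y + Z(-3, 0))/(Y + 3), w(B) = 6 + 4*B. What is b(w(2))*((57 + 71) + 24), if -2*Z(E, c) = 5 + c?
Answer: 1748/17 ≈ 102.82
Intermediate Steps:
Z(E, c) = -5/2 - c/2 (Z(E, c) = -(5 + c)/2 = -5/2 - c/2)
b(Y) = (-5/2 + Y)/(3 + Y) (b(Y) = (Y + (-5/2 - 1/2*0))/(Y + 3) = (Y + (-5/2 + 0))/(3 + Y) = (Y - 5/2)/(3 + Y) = (-5/2 + Y)/(3 + Y))
b(w(2))*((57 + 71) + 24) = ((-5/2 + (6 + 4*2))/(3 + (6 + 4*2)))*((57 + 71) + 24) = ((-5/2 + (6 + 8))/(3 + (6 + 8)))*(128 + 24) = ((-5/2 + 14)/(3 + 14))*152 = ((23/2)/17)*152 = ((1/17)*(23/2))*152 = (23/34)*152 = 1748/17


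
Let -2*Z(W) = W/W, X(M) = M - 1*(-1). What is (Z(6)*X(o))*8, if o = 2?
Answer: -12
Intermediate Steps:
X(M) = 1 + M (X(M) = M + 1 = 1 + M)
Z(W) = -½ (Z(W) = -W/(2*W) = -½*1 = -½)
(Z(6)*X(o))*8 = -(1 + 2)/2*8 = -½*3*8 = -3/2*8 = -12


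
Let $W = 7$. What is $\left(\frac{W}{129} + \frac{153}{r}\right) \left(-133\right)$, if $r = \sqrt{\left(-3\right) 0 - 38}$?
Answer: $- \frac{931}{129} + \frac{1071 i \sqrt{38}}{2} \approx -7.2171 + 3301.0 i$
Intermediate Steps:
$r = i \sqrt{38}$ ($r = \sqrt{0 - 38} = \sqrt{-38} = i \sqrt{38} \approx 6.1644 i$)
$\left(\frac{W}{129} + \frac{153}{r}\right) \left(-133\right) = \left(\frac{7}{129} + \frac{153}{i \sqrt{38}}\right) \left(-133\right) = \left(7 \cdot \frac{1}{129} + 153 \left(- \frac{i \sqrt{38}}{38}\right)\right) \left(-133\right) = \left(\frac{7}{129} - \frac{153 i \sqrt{38}}{38}\right) \left(-133\right) = - \frac{931}{129} + \frac{1071 i \sqrt{38}}{2}$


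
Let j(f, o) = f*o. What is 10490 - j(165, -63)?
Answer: 20885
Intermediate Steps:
10490 - j(165, -63) = 10490 - 165*(-63) = 10490 - 1*(-10395) = 10490 + 10395 = 20885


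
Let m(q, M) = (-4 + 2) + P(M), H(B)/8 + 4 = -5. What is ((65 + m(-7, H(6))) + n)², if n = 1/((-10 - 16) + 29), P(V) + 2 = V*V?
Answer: 247621696/9 ≈ 2.7514e+7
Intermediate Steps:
H(B) = -72 (H(B) = -32 + 8*(-5) = -32 - 40 = -72)
P(V) = -2 + V² (P(V) = -2 + V*V = -2 + V²)
m(q, M) = -4 + M² (m(q, M) = (-4 + 2) + (-2 + M²) = -2 + (-2 + M²) = -4 + M²)
n = ⅓ (n = 1/(-26 + 29) = 1/3 = ⅓ ≈ 0.33333)
((65 + m(-7, H(6))) + n)² = ((65 + (-4 + (-72)²)) + ⅓)² = ((65 + (-4 + 5184)) + ⅓)² = ((65 + 5180) + ⅓)² = (5245 + ⅓)² = (15736/3)² = 247621696/9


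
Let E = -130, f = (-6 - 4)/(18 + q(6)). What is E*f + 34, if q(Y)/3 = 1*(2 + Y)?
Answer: 1364/21 ≈ 64.952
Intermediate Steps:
q(Y) = 6 + 3*Y (q(Y) = 3*(1*(2 + Y)) = 3*(2 + Y) = 6 + 3*Y)
f = -5/21 (f = (-6 - 4)/(18 + (6 + 3*6)) = -10/(18 + (6 + 18)) = -10/(18 + 24) = -10/42 = -10*1/42 = -5/21 ≈ -0.23810)
E*f + 34 = -130*(-5/21) + 34 = 650/21 + 34 = 1364/21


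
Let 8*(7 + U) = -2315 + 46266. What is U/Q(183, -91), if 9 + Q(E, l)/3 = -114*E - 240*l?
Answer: 43895/23256 ≈ 1.8875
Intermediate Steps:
U = 43895/8 (U = -7 + (-2315 + 46266)/8 = -7 + (⅛)*43951 = -7 + 43951/8 = 43895/8 ≈ 5486.9)
Q(E, l) = -27 - 720*l - 342*E (Q(E, l) = -27 + 3*(-114*E - 240*l) = -27 + 3*(-240*l - 114*E) = -27 + (-720*l - 342*E) = -27 - 720*l - 342*E)
U/Q(183, -91) = 43895/(8*(-27 - 720*(-91) - 342*183)) = 43895/(8*(-27 + 65520 - 62586)) = (43895/8)/2907 = (43895/8)*(1/2907) = 43895/23256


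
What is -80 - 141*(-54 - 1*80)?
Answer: 18814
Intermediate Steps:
-80 - 141*(-54 - 1*80) = -80 - 141*(-54 - 80) = -80 - 141*(-134) = -80 + 18894 = 18814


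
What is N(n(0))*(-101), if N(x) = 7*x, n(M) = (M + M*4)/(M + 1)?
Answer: 0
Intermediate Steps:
n(M) = 5*M/(1 + M) (n(M) = (M + 4*M)/(1 + M) = (5*M)/(1 + M) = 5*M/(1 + M))
N(n(0))*(-101) = (7*(5*0/(1 + 0)))*(-101) = (7*(5*0/1))*(-101) = (7*(5*0*1))*(-101) = (7*0)*(-101) = 0*(-101) = 0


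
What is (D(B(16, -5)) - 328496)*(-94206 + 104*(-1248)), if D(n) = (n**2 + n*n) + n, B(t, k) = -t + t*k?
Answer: 69475219680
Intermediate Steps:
B(t, k) = -t + k*t
D(n) = n + 2*n**2 (D(n) = (n**2 + n**2) + n = 2*n**2 + n = n + 2*n**2)
(D(B(16, -5)) - 328496)*(-94206 + 104*(-1248)) = ((16*(-1 - 5))*(1 + 2*(16*(-1 - 5))) - 328496)*(-94206 + 104*(-1248)) = ((16*(-6))*(1 + 2*(16*(-6))) - 328496)*(-94206 - 129792) = (-96*(1 + 2*(-96)) - 328496)*(-223998) = (-96*(1 - 192) - 328496)*(-223998) = (-96*(-191) - 328496)*(-223998) = (18336 - 328496)*(-223998) = -310160*(-223998) = 69475219680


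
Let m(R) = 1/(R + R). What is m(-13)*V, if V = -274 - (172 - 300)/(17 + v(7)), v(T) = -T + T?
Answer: 2265/221 ≈ 10.249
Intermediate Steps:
v(T) = 0
m(R) = 1/(2*R)
V = -4530/17 (V = -274 - (172 - 300)/(17 + 0) = -274 - (-128)/17 = -274 - 1*(-128/17) = -274 + 128/17 = -4530/17 ≈ -266.47)
m(-13)*V = ((1/2)/(-13))*(-4530/17) = ((1/2)*(-1/13))*(-4530/17) = -1/26*(-4530/17) = 2265/221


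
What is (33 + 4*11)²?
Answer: 5929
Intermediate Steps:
(33 + 4*11)² = (33 + 44)² = 77² = 5929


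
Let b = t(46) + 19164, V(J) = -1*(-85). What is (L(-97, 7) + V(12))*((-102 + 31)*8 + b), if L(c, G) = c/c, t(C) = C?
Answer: 1603212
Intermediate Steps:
V(J) = 85
b = 19210 (b = 46 + 19164 = 19210)
L(c, G) = 1
(L(-97, 7) + V(12))*((-102 + 31)*8 + b) = (1 + 85)*((-102 + 31)*8 + 19210) = 86*(-71*8 + 19210) = 86*(-568 + 19210) = 86*18642 = 1603212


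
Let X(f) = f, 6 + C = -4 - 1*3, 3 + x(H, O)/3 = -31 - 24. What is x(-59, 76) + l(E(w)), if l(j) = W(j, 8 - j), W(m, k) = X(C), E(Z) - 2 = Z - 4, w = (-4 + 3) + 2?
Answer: -187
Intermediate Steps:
w = 1 (w = -1 + 2 = 1)
x(H, O) = -174 (x(H, O) = -9 + 3*(-31 - 24) = -9 + 3*(-55) = -9 - 165 = -174)
E(Z) = -2 + Z (E(Z) = 2 + (Z - 4) = 2 + (-4 + Z) = -2 + Z)
C = -13 (C = -6 + (-4 - 1*3) = -6 + (-4 - 3) = -6 - 7 = -13)
W(m, k) = -13
l(j) = -13
x(-59, 76) + l(E(w)) = -174 - 13 = -187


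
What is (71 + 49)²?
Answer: 14400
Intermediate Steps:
(71 + 49)² = 120² = 14400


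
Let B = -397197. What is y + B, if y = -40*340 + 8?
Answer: -410789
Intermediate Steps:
y = -13592 (y = -13600 + 8 = -13592)
y + B = -13592 - 397197 = -410789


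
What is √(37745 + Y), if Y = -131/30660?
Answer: √8870409926385/15330 ≈ 194.28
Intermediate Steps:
Y = -131/30660 (Y = -131*1/30660 = -131/30660 ≈ -0.0042727)
√(37745 + Y) = √(37745 - 131/30660) = √(1157261569/30660) = √8870409926385/15330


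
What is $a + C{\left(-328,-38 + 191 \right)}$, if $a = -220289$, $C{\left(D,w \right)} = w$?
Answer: $-220136$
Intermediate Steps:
$a + C{\left(-328,-38 + 191 \right)} = -220289 + \left(-38 + 191\right) = -220289 + 153 = -220136$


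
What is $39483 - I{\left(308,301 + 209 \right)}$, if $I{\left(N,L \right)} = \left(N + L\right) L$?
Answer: $-377697$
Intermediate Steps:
$I{\left(N,L \right)} = L \left(L + N\right)$ ($I{\left(N,L \right)} = \left(L + N\right) L = L \left(L + N\right)$)
$39483 - I{\left(308,301 + 209 \right)} = 39483 - \left(301 + 209\right) \left(\left(301 + 209\right) + 308\right) = 39483 - 510 \left(510 + 308\right) = 39483 - 510 \cdot 818 = 39483 - 417180 = -377697$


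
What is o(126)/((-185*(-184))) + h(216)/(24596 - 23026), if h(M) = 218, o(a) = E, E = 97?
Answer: 757301/5344280 ≈ 0.14170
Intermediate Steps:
o(a) = 97
o(126)/((-185*(-184))) + h(216)/(24596 - 23026) = 97/((-185*(-184))) + 218/(24596 - 23026) = 97/34040 + 218/1570 = 97*(1/34040) + 218*(1/1570) = 97/34040 + 109/785 = 757301/5344280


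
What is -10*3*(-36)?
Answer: 1080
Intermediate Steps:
-10*3*(-36) = -2*15*(-36) = -30*(-36) = 1080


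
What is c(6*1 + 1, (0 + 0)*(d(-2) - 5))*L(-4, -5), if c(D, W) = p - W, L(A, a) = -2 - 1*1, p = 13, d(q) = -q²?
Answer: -39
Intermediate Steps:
L(A, a) = -3 (L(A, a) = -2 - 1 = -3)
c(D, W) = 13 - W
c(6*1 + 1, (0 + 0)*(d(-2) - 5))*L(-4, -5) = (13 - (0 + 0)*(-1*(-2)² - 5))*(-3) = (13 - 0*(-1*4 - 5))*(-3) = (13 - 0*(-4 - 5))*(-3) = (13 - 0*(-9))*(-3) = (13 - 1*0)*(-3) = (13 + 0)*(-3) = 13*(-3) = -39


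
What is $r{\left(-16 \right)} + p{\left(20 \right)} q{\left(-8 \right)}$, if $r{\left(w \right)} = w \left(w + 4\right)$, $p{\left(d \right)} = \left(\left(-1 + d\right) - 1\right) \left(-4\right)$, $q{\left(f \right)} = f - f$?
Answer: $192$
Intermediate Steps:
$q{\left(f \right)} = 0$
$p{\left(d \right)} = 8 - 4 d$ ($p{\left(d \right)} = \left(-2 + d\right) \left(-4\right) = 8 - 4 d$)
$r{\left(w \right)} = w \left(4 + w\right)$
$r{\left(-16 \right)} + p{\left(20 \right)} q{\left(-8 \right)} = - 16 \left(4 - 16\right) + \left(8 - 80\right) 0 = \left(-16\right) \left(-12\right) + \left(8 - 80\right) 0 = 192 - 0 = 192 + 0 = 192$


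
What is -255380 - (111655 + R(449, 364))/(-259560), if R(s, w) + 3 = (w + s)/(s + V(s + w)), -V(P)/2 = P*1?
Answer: -78018999992009/305502120 ≈ -2.5538e+5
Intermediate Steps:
V(P) = -2*P
R(s, w) = -3 + (s + w)/(-s - 2*w) (R(s, w) = -3 + (w + s)/(s - 2*(s + w)) = -3 + (s + w)/(s + (-2*s - 2*w)) = -3 + (s + w)/(-s - 2*w))
-255380 - (111655 + R(449, 364))/(-259560) = -255380 - (111655 + (4*449 + 7*364)/(-1*449 - 2*364))/(-259560) = -255380 - (111655 + (1796 + 2548)/(-449 - 728))*(-1)/259560 = -255380 - (111655 + 4344/(-1177))*(-1)/259560 = -255380 - (111655 - 1/1177*4344)*(-1)/259560 = -255380 - (111655 - 4344/1177)*(-1)/259560 = -255380 - 131413591*(-1)/(1177*259560) = -255380 - 1*(-131413591/305502120) = -255380 + 131413591/305502120 = -78018999992009/305502120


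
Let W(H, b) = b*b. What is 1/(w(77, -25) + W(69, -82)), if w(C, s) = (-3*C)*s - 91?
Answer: 1/12408 ≈ 8.0593e-5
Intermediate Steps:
W(H, b) = b²
w(C, s) = -91 - 3*C*s (w(C, s) = -3*C*s - 91 = -91 - 3*C*s)
1/(w(77, -25) + W(69, -82)) = 1/((-91 - 3*77*(-25)) + (-82)²) = 1/((-91 + 5775) + 6724) = 1/(5684 + 6724) = 1/12408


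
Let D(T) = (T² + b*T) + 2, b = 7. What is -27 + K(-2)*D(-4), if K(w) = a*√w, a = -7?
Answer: -27 + 70*I*√2 ≈ -27.0 + 98.995*I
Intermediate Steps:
K(w) = -7*√w
D(T) = 2 + T² + 7*T (D(T) = (T² + 7*T) + 2 = 2 + T² + 7*T)
-27 + K(-2)*D(-4) = -27 + (-7*I*√2)*(2 + (-4)² + 7*(-4)) = -27 + (-7*I*√2)*(2 + 16 - 28) = -27 - 7*I*√2*(-10) = -27 + 70*I*√2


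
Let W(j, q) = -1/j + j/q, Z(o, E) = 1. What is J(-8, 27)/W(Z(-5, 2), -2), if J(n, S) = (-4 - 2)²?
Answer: -24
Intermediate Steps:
J(n, S) = 36 (J(n, S) = (-6)² = 36)
J(-8, 27)/W(Z(-5, 2), -2) = 36/(-1/1 + 1/(-2)) = 36/(-1*1 + 1*(-½)) = 36/(-1 - ½) = 36/(-3/2) = 36*(-⅔) = -24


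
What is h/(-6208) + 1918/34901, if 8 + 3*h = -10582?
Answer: 67553737/108332704 ≈ 0.62358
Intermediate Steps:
h = -3530 (h = -8/3 + (1/3)*(-10582) = -8/3 - 10582/3 = -3530)
h/(-6208) + 1918/34901 = -3530/(-6208) + 1918/34901 = -3530*(-1/6208) + 1918*(1/34901) = 1765/3104 + 1918/34901 = 67553737/108332704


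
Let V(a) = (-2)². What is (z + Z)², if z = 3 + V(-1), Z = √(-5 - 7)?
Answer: 37 + 28*I*√3 ≈ 37.0 + 48.497*I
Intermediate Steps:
Z = 2*I*√3 (Z = √(-12) = 2*I*√3 ≈ 3.4641*I)
V(a) = 4
z = 7 (z = 3 + 4 = 7)
(z + Z)² = (7 + 2*I*√3)²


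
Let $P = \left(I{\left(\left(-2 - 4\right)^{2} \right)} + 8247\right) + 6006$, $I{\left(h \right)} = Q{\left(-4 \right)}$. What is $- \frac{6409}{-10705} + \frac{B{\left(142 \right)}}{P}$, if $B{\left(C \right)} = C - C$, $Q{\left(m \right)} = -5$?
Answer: $\frac{6409}{10705} \approx 0.59869$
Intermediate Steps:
$I{\left(h \right)} = -5$
$P = 14248$ ($P = \left(-5 + 8247\right) + 6006 = 8242 + 6006 = 14248$)
$B{\left(C \right)} = 0$
$- \frac{6409}{-10705} + \frac{B{\left(142 \right)}}{P} = - \frac{6409}{-10705} + \frac{0}{14248} = \left(-6409\right) \left(- \frac{1}{10705}\right) + 0 \cdot \frac{1}{14248} = \frac{6409}{10705} + 0 = \frac{6409}{10705}$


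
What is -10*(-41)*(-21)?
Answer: -8610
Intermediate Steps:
-10*(-41)*(-21) = -(-410)*(-21) = -1*8610 = -8610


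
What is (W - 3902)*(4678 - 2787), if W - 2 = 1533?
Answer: -4475997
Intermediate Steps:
W = 1535 (W = 2 + 1533 = 1535)
(W - 3902)*(4678 - 2787) = (1535 - 3902)*(4678 - 2787) = -2367*1891 = -4475997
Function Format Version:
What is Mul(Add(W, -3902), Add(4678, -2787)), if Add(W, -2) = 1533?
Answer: -4475997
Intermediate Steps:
W = 1535 (W = Add(2, 1533) = 1535)
Mul(Add(W, -3902), Add(4678, -2787)) = Mul(Add(1535, -3902), Add(4678, -2787)) = Mul(-2367, 1891) = -4475997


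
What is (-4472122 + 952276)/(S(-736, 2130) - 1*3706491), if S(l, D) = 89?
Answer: 1759923/1853201 ≈ 0.94967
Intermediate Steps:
(-4472122 + 952276)/(S(-736, 2130) - 1*3706491) = (-4472122 + 952276)/(89 - 1*3706491) = -3519846/(89 - 3706491) = -3519846/(-3706402) = -3519846*(-1/3706402) = 1759923/1853201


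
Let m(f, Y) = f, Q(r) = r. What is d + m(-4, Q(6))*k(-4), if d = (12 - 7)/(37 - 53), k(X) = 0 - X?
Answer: -261/16 ≈ -16.313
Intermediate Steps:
k(X) = -X
d = -5/16 (d = 5/(-16) = 5*(-1/16) = -5/16 ≈ -0.31250)
d + m(-4, Q(6))*k(-4) = -5/16 - (-4)*(-4) = -5/16 - 4*4 = -5/16 - 16 = -261/16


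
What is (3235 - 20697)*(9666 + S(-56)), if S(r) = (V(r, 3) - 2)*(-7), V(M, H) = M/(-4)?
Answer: -167320884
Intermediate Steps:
V(M, H) = -M/4 (V(M, H) = M*(-¼) = -M/4)
S(r) = 14 + 7*r/4 (S(r) = (-r/4 - 2)*(-7) = (-2 - r/4)*(-7) = 14 + 7*r/4)
(3235 - 20697)*(9666 + S(-56)) = (3235 - 20697)*(9666 + (14 + (7/4)*(-56))) = -17462*(9666 + (14 - 98)) = -17462*(9666 - 84) = -17462*9582 = -167320884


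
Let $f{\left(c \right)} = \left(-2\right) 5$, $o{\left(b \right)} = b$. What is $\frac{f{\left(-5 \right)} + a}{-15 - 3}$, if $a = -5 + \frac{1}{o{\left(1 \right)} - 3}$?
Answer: $\frac{31}{36} \approx 0.86111$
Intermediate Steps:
$f{\left(c \right)} = -10$
$a = - \frac{11}{2}$ ($a = -5 + \frac{1}{1 - 3} = -5 + \frac{1}{-2} = -5 - \frac{1}{2} = - \frac{11}{2} \approx -5.5$)
$\frac{f{\left(-5 \right)} + a}{-15 - 3} = \frac{-10 - \frac{11}{2}}{-15 - 3} = - \frac{31}{2 \left(-18\right)} = \left(- \frac{31}{2}\right) \left(- \frac{1}{18}\right) = \frac{31}{36}$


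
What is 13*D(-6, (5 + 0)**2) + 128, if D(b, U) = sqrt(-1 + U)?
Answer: 128 + 26*sqrt(6) ≈ 191.69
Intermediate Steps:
13*D(-6, (5 + 0)**2) + 128 = 13*sqrt(-1 + (5 + 0)**2) + 128 = 13*sqrt(-1 + 5**2) + 128 = 13*sqrt(-1 + 25) + 128 = 13*sqrt(24) + 128 = 13*(2*sqrt(6)) + 128 = 26*sqrt(6) + 128 = 128 + 26*sqrt(6)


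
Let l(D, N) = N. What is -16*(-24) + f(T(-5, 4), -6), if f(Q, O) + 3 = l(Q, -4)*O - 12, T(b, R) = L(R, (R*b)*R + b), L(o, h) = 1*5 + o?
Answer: 393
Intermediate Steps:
L(o, h) = 5 + o
T(b, R) = 5 + R
f(Q, O) = -15 - 4*O (f(Q, O) = -3 + (-4*O - 12) = -3 + (-12 - 4*O) = -15 - 4*O)
-16*(-24) + f(T(-5, 4), -6) = -16*(-24) + (-15 - 4*(-6)) = 384 + (-15 + 24) = 384 + 9 = 393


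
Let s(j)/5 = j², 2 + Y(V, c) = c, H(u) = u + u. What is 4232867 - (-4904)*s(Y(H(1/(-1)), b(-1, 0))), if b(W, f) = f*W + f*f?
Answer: 4330947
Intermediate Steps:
b(W, f) = f² + W*f (b(W, f) = W*f + f² = f² + W*f)
H(u) = 2*u
Y(V, c) = -2 + c
s(j) = 5*j²
4232867 - (-4904)*s(Y(H(1/(-1)), b(-1, 0))) = 4232867 - (-4904)*5*(-2 + 0*(-1 + 0))² = 4232867 - (-4904)*5*(-2 + 0*(-1))² = 4232867 - (-4904)*5*(-2 + 0)² = 4232867 - (-4904)*5*(-2)² = 4232867 - (-4904)*5*4 = 4232867 - (-4904)*20 = 4232867 - 1*(-98080) = 4232867 + 98080 = 4330947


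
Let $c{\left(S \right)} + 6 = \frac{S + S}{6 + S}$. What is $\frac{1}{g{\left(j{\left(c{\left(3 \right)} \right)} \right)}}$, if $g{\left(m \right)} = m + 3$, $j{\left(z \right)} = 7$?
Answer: $\frac{1}{10} \approx 0.1$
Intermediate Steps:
$c{\left(S \right)} = -6 + \frac{2 S}{6 + S}$ ($c{\left(S \right)} = -6 + \frac{S + S}{6 + S} = -6 + \frac{2 S}{6 + S}$)
$g{\left(m \right)} = 3 + m$
$\frac{1}{g{\left(j{\left(c{\left(3 \right)} \right)} \right)}} = \frac{1}{3 + 7} = \frac{1}{10}$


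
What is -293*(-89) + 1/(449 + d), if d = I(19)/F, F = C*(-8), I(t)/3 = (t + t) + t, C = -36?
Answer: 375169831/14387 ≈ 26077.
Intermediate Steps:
I(t) = 9*t (I(t) = 3*((t + t) + t) = 3*(2*t + t) = 3*(3*t) = 9*t)
F = 288 (F = -36*(-8) = 288)
d = 19/32 (d = (9*19)/288 = 171*(1/288) = 19/32 ≈ 0.59375)
-293*(-89) + 1/(449 + d) = -293*(-89) + 1/(449 + 19/32) = 26077 + 1/(14387/32) = 26077 + 32/14387 = 375169831/14387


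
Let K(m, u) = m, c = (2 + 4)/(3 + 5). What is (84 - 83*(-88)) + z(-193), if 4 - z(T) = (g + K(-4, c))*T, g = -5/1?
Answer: 5655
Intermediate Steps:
c = ¾ (c = 6/8 = 6*(⅛) = ¾ ≈ 0.75000)
g = -5 (g = -5*1 = -5)
z(T) = 4 + 9*T (z(T) = 4 - (-5 - 4)*T = 4 - (-9)*T = 4 + 9*T)
(84 - 83*(-88)) + z(-193) = (84 - 83*(-88)) + (4 + 9*(-193)) = (84 + 7304) + (4 - 1737) = 7388 - 1733 = 5655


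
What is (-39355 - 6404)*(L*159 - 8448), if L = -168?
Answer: 1608886440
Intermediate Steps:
(-39355 - 6404)*(L*159 - 8448) = (-39355 - 6404)*(-168*159 - 8448) = -45759*(-26712 - 8448) = -45759*(-35160) = 1608886440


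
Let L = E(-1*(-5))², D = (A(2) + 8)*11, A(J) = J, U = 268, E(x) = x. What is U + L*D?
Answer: 3018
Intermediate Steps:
D = 110 (D = (2 + 8)*11 = 10*11 = 110)
L = 25 (L = (-1*(-5))² = 5² = 25)
U + L*D = 268 + 25*110 = 268 + 2750 = 3018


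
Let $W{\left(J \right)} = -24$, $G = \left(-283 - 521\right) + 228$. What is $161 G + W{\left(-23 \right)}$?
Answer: $-92760$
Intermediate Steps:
$G = -576$ ($G = -804 + 228 = -576$)
$161 G + W{\left(-23 \right)} = 161 \left(-576\right) - 24 = -92736 - 24 = -92760$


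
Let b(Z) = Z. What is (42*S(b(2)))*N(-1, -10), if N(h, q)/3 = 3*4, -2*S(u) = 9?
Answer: -6804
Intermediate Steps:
S(u) = -9/2 (S(u) = -½*9 = -9/2)
N(h, q) = 36 (N(h, q) = 3*(3*4) = 3*12 = 36)
(42*S(b(2)))*N(-1, -10) = (42*(-9/2))*36 = -189*36 = -6804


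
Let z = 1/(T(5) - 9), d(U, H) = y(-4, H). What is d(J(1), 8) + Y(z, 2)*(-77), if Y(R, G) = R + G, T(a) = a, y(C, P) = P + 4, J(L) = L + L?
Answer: -491/4 ≈ -122.75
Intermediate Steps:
J(L) = 2*L
y(C, P) = 4 + P
d(U, H) = 4 + H
z = -¼ (z = 1/(5 - 9) = 1/(-4) = -¼ ≈ -0.25000)
Y(R, G) = G + R
d(J(1), 8) + Y(z, 2)*(-77) = (4 + 8) + (2 - ¼)*(-77) = 12 + (7/4)*(-77) = 12 - 539/4 = -491/4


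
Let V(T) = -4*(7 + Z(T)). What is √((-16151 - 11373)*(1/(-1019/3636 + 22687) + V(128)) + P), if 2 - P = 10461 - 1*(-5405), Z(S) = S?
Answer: 2*√25256470027615133009898/82488913 ≈ 3853.2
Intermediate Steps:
P = -15864 (P = 2 - (10461 - 1*(-5405)) = 2 - (10461 + 5405) = 2 - 1*15866 = 2 - 15866 = -15864)
V(T) = -28 - 4*T (V(T) = -4*(7 + T) = -28 - 4*T)
√((-16151 - 11373)*(1/(-1019/3636 + 22687) + V(128)) + P) = √((-16151 - 11373)*(1/(-1019/3636 + 22687) + (-28 - 4*128)) - 15864) = √(-27524*(1/(-1019*1/3636 + 22687) + (-28 - 512)) - 15864) = √(-27524*(1/(-1019/3636 + 22687) - 540) - 15864) = √(-27524*(1/(82488913/3636) - 540) - 15864) = √(-27524*(3636/82488913 - 540) - 15864) = √(-27524*(-44544009384/82488913) - 15864) = √(1226029314285216/82488913 - 15864) = √(1224720710169384/82488913) = 2*√25256470027615133009898/82488913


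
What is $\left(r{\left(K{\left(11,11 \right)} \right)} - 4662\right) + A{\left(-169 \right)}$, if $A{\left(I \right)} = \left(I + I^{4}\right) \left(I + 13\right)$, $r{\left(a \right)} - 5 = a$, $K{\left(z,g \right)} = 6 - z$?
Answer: $-127253970774$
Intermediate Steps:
$r{\left(a \right)} = 5 + a$
$A{\left(I \right)} = \left(13 + I\right) \left(I + I^{4}\right)$ ($A{\left(I \right)} = \left(I + I^{4}\right) \left(13 + I\right) = \left(13 + I\right) \left(I + I^{4}\right)$)
$\left(r{\left(K{\left(11,11 \right)} \right)} - 4662\right) + A{\left(-169 \right)} = \left(\left(5 + \left(6 - 11\right)\right) - 4662\right) - 169 \left(13 - 169 + \left(-169\right)^{4} + 13 \left(-169\right)^{3}\right) = \left(\left(5 + \left(6 - 11\right)\right) - 4662\right) - 169 \left(13 - 169 + 815730721 + 13 \left(-4826809\right)\right) = \left(\left(5 - 5\right) - 4662\right) - 169 \left(13 - 169 + 815730721 - 62748517\right) = \left(0 - 4662\right) - 127253966112 = -4662 - 127253966112 = -127253970774$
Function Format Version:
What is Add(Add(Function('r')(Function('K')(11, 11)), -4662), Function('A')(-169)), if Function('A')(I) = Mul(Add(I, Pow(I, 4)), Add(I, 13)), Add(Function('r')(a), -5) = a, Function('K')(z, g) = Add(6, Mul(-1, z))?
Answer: -127253970774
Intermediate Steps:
Function('r')(a) = Add(5, a)
Function('A')(I) = Mul(Add(13, I), Add(I, Pow(I, 4))) (Function('A')(I) = Mul(Add(I, Pow(I, 4)), Add(13, I)) = Mul(Add(13, I), Add(I, Pow(I, 4))))
Add(Add(Function('r')(Function('K')(11, 11)), -4662), Function('A')(-169)) = Add(Add(Add(5, Add(6, Mul(-1, 11))), -4662), Mul(-169, Add(13, -169, Pow(-169, 4), Mul(13, Pow(-169, 3))))) = Add(Add(Add(5, Add(6, -11)), -4662), Mul(-169, Add(13, -169, 815730721, Mul(13, -4826809)))) = Add(Add(Add(5, -5), -4662), Mul(-169, Add(13, -169, 815730721, -62748517))) = Add(Add(0, -4662), Mul(-169, 752982048)) = Add(-4662, -127253966112) = -127253970774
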